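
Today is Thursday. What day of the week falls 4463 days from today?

4463 mod 7 = 4 (since 637·7 = 4459).
Thursday + 4 days → Monday.

Monday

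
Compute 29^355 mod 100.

By repeated squaring mod 100: 29^1≡29, 29^2≡41, 29^4≡81, 29^8≡61, 29^16≡21, 29^32≡41, 29^64≡81, 29^128≡61, 29^256≡21.
Since 355 = 1 + 2 + 32 + 64 + 256 in binary, 29^355 ≡ 29·41·41·81·21 ≡ 49 (mod 100).

49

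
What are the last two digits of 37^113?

97

Square-and-reduce mod 100: 37^1≡37, 37^2≡69, 37^4≡61, 37^8≡21, 37^16≡41, 37^32≡81, 37^64≡61.
113 = 1 + 16 + 32 + 64, so 37^113 ≡ 37·41·81·61 ≡ 97 (mod 100).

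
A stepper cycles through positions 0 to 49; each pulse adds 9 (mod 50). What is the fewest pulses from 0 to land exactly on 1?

39

9·39 = 351 = 7·50 + 1, so 9⁻¹ ≡ 39 (mod 50).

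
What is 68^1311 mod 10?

Powers of 8 mod 10 repeat with period 4: 8, 4, 2, 6.
1311 mod 4 = 3, so the last digit matches 8^3 = 2.

2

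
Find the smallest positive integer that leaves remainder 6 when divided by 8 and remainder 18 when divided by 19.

94

x ≡ 6 (mod 8) gives x ∈ {6, 14, 22, 30, 38, 46, 54, 62, …}.
The first of these with x mod 19 = 18 is 94.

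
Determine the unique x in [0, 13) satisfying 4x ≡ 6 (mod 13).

The inverse of 4 mod 13 is 10 (since 4·10 = 40 ≡ 1).
So x ≡ 10·6 = 60 ≡ 8 (mod 13).
Check: 4·8 = 32 = 2·13 + 6.

8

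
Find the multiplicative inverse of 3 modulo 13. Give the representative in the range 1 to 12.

9

13 = 4·3 + 1
3 = 3·1 + 0
Back-substituting gives 3·9 ≡ 1 (mod 13).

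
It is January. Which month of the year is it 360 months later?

360 = 30·12 + 0, so 360 mod 12 = 0.
January + 0 months → January.

January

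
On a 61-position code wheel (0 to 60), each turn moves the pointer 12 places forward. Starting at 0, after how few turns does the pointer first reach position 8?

21

12⁻¹ ≡ 56 (mod 61) because 12·56 = 672 = 11·61 + 1.
So x ≡ 56·8 = 448 ≡ 21 (mod 61).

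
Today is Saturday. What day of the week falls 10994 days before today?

Tuesday

Dividing 10994 by 7 gives quotient 1570 and remainder 4.
Saturday − 4 days → Tuesday.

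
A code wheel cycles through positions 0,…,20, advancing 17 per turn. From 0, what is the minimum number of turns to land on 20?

16

The inverse of 17 mod 21 is 5 (since 17·5 = 85 ≡ 1).
Multiplying both sides by 5: x ≡ 5·20 = 100 ≡ 16 (mod 21).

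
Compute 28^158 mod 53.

By repeated squaring mod 53: 28^1≡28, 28^2≡42, 28^4≡15, 28^8≡13, 28^16≡10, 28^32≡47, 28^64≡36, 28^128≡24.
158 = 2 + 4 + 8 + 16 + 128, so 28^158 ≡ 42·15·13·10·24 ≡ 42 (mod 53).

42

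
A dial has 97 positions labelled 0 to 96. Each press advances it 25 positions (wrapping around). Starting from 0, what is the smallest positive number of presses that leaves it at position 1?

97 = 3·25 + 22
25 = 1·22 + 3
22 = 7·3 + 1
3 = 3·1 + 0
Back-substituting gives 25·66 ≡ 1 (mod 97).

66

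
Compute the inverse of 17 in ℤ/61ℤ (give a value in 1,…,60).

17·18 = 306 = 5·61 + 1, so 17⁻¹ ≡ 18 (mod 61).

18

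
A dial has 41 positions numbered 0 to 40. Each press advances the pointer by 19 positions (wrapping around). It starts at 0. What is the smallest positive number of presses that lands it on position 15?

The inverse of 19 mod 41 is 13 (since 19·13 = 247 ≡ 1).
So x ≡ 13·15 = 195 ≡ 31 (mod 41).
Check: 19·31 = 589 = 14·41 + 15.

31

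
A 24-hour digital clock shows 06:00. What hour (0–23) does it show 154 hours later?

16

154 mod 24 = 10 (since 6·24 = 144).
(6 + 10) mod 24 = 16.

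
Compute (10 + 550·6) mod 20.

10

550·6 = 3300.
3300 mod 20 = 0 (since 165·20 = 3300).
(10 + 0) mod 20 = 10.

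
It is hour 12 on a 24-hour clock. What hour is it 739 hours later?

7

Dividing 739 by 24 gives quotient 30 and remainder 19.
(12 + 19) mod 24 = 7.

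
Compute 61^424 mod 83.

65

By repeated squaring mod 83: 61^1≡61, 61^2≡69, 61^4≡30, 61^8≡70, 61^16≡3, 61^32≡9, 61^64≡81, 61^128≡4, 61^256≡16.
424 = 8 + 32 + 128 + 256, so 61^424 ≡ 70·9·4·16 ≡ 65 (mod 83).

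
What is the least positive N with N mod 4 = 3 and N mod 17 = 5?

x ≡ 3 (mod 4) gives x ∈ {3, 7, 11, 15, 19, 23, 27, 31, …}.
The first of these with x mod 17 = 5 is 39.

39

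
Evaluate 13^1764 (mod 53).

44

By repeated squaring mod 53: 13^1≡13, 13^2≡10, 13^4≡47, 13^8≡36, 13^16≡24, 13^32≡46, 13^64≡49, 13^128≡16, 13^256≡44, 13^512≡28, 13^1024≡42.
1764 = 4 + 32 + 64 + 128 + 512 + 1024, so 13^1764 ≡ 47·46·49·16·28·42 ≡ 44 (mod 53).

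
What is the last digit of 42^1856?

Last digits of 2^n: 2, 4, 8, 6 (period 4).
1856 leaves remainder 0 on division by 4, so 42^1856 ends in 6.

6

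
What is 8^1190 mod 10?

Last digits of 8^n: 8, 4, 2, 6 (period 4).
1190 mod 4 = 2, so the last digit matches 8^2 = 4.

4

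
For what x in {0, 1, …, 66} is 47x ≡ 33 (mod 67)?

The inverse of 47 mod 67 is 10 (since 47·10 = 470 ≡ 1).
Multiplying both sides by 10: x ≡ 10·33 = 330 ≡ 62 (mod 67).

62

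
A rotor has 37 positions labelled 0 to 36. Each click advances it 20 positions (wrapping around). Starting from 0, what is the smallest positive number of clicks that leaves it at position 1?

13

37 = 1·20 + 17
20 = 1·17 + 3
17 = 5·3 + 2
3 = 1·2 + 1
2 = 2·1 + 0
Back-substituting gives 20·13 ≡ 1 (mod 37).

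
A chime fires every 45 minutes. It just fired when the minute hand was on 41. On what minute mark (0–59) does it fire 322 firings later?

322·45 = 14490.
14490 − 241·60 = 30, so 14490 ≡ 30 (mod 60).
(41 + 30) mod 60 = 11.

11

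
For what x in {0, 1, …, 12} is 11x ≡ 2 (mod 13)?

11⁻¹ ≡ 6 (mod 13) because 11·6 = 66 = 5·13 + 1.
Multiplying both sides by 6: x ≡ 6·2 = 12 ≡ 12 (mod 13).
Check: 11·12 = 132 = 10·13 + 2.

12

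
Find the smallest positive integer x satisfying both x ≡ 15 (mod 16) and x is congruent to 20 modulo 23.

x ≡ 15 (mod 16) gives x ∈ {15, 31, 47, 63, 79, 95, 111, 127, …}.
The first of these with x mod 23 = 20 is 319.

319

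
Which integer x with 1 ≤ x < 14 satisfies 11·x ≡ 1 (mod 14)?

11·9 = 99 = 7·14 + 1, so 11⁻¹ ≡ 9 (mod 14).

9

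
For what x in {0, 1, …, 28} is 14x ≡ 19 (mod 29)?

14⁻¹ ≡ 27 (mod 29) because 14·27 = 378 = 13·29 + 1.
So x ≡ 27·19 = 513 ≡ 20 (mod 29).

20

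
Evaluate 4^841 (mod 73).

Square-and-reduce mod 73: 4^1≡4, 4^2≡16, 4^4≡37, 4^8≡55, 4^16≡32, 4^32≡2, 4^64≡4, 4^128≡16, 4^256≡37, 4^512≡55.
841 = 1 + 8 + 64 + 256 + 512, so 4^841 ≡ 4·55·4·37·55 ≡ 37 (mod 73).

37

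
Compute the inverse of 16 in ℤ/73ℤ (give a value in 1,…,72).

16·32 = 512 = 7·73 + 1, so 16⁻¹ ≡ 32 (mod 73).

32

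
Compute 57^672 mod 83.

30

Square-and-reduce mod 83: 57^1≡57, 57^2≡12, 57^4≡61, 57^8≡69, 57^16≡30, 57^32≡70, 57^64≡3, 57^128≡9, 57^256≡81, 57^512≡4.
672 = 32 + 128 + 512, so 57^672 ≡ 70·9·4 ≡ 30 (mod 83).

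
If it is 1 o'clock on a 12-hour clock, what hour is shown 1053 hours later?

10

1053 = 87·12 + 9, so 1053 mod 12 = 9.
1 + 9 → 10 on a 12-hour dial.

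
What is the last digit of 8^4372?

Powers of 8 mod 10 repeat with period 4: 8, 4, 2, 6.
4372 mod 4 = 0, so the last digit matches 8^4 = 6.

6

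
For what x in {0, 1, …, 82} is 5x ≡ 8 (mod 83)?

68

The inverse of 5 mod 83 is 50 (since 5·50 = 250 ≡ 1).
Multiplying both sides by 50: x ≡ 50·8 = 400 ≡ 68 (mod 83).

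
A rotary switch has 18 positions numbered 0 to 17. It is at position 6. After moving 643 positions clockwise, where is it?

1

Dividing 643 by 18 gives quotient 35 and remainder 13.
(6 + 13) mod 18 = 1.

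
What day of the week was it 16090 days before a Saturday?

16090 − 2298·7 = 4, so 16090 ≡ 4 (mod 7).
Saturday − 4 days → Tuesday.

Tuesday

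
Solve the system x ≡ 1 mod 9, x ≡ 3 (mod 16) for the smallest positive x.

x ≡ 1 (mod 9) gives x ∈ {1, 10, 19}.
The first of these with x mod 16 = 3 is 19.

19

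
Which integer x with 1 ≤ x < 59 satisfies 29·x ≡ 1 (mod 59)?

57

59 = 2·29 + 1
29 = 29·1 + 0
Back-substituting gives 29·57 ≡ 1 (mod 59).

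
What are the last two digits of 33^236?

Square-and-reduce mod 100: 33^1≡33, 33^2≡89, 33^4≡21, 33^8≡41, 33^16≡81, 33^32≡61, 33^64≡21, 33^128≡41.
236 = 4 + 8 + 32 + 64 + 128, so 33^236 ≡ 21·41·61·21·41 ≡ 81 (mod 100).

81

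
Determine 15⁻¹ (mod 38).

38 = 2·15 + 8
15 = 1·8 + 7
8 = 1·7 + 1
7 = 7·1 + 0
Back-substituting gives 15·33 ≡ 1 (mod 38).

33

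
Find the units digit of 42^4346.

Last digits of 2^n: 2, 4, 8, 6 (period 4).
4346 mod 4 = 2, so the last digit matches 2^2 = 4.

4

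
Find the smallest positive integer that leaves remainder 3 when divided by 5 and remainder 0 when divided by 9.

18

x ≡ 3 (mod 5) gives x ∈ {3, 8, 13, 18}.
The first of these with x mod 9 = 0 is 18.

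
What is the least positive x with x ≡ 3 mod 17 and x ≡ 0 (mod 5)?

20

x ≡ 0 (mod 5) gives x ∈ {0, 5, 10, 15, 20}.
The first of these with x mod 17 = 3 is 20.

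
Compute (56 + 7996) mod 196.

7996 mod 196 = 156 (since 40·196 = 7840).
(56 + 156) mod 196 = 16.

16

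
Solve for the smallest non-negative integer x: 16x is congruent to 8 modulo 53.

27

The inverse of 16 mod 53 is 10 (since 16·10 = 160 ≡ 1).
Multiplying both sides by 10: x ≡ 10·8 = 80 ≡ 27 (mod 53).
Check: 16·27 = 432 = 8·53 + 8.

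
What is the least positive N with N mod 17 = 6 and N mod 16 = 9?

x ≡ 9 (mod 16) gives x ∈ {9, 25, 41, 57}.
The first of these with x mod 17 = 6 is 57.

57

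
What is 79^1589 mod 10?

The units digit of 79^n cycles with period 2: 9, 1, …
1589 mod 2 = 1, so the last digit matches 9^1 = 9.

9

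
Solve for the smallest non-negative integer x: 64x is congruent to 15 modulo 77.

64

The inverse of 64 mod 77 is 71 (since 64·71 = 4544 ≡ 1).
Multiplying both sides by 71: x ≡ 71·15 = 1065 ≡ 64 (mod 77).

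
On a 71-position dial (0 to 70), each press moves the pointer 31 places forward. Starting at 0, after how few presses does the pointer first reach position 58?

66

The inverse of 31 mod 71 is 55 (since 31·55 = 1705 ≡ 1).
Multiplying both sides by 55: x ≡ 55·58 = 3190 ≡ 66 (mod 71).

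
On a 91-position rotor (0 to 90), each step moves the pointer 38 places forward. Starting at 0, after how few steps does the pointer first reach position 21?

70

The inverse of 38 mod 91 is 12 (since 38·12 = 456 ≡ 1).
Multiplying both sides by 12: x ≡ 12·21 = 252 ≡ 70 (mod 91).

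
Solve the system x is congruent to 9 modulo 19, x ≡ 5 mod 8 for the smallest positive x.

Since 8·12 ≡ 1 (mod 19), take x = 5 + 8·((9−5)·12 mod 19) = 5 + 8·10 = 85.
Check: 85 mod 19 = 9, 85 mod 8 = 5.

85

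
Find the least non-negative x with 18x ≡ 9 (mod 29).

18⁻¹ ≡ 21 (mod 29) because 18·21 = 378 = 13·29 + 1.
So x ≡ 21·9 = 189 ≡ 15 (mod 29).

15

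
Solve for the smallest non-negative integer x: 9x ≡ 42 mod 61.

25

9⁻¹ ≡ 34 (mod 61) because 9·34 = 306 = 5·61 + 1.
So x ≡ 34·42 = 1428 ≡ 25 (mod 61).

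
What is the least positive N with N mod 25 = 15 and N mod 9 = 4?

x ≡ 4 (mod 9) gives x ∈ {4, 13, 22, 31, 40}.
The first of these with x mod 25 = 15 is 40.

40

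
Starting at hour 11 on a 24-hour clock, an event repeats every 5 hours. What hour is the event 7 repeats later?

7·5 = 35.
35 = 1·24 + 11, so 35 mod 24 = 11.
(11 + 11) mod 24 = 22.

22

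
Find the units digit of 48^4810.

Last digits of 8^n: 8, 4, 2, 6 (period 4).
4810 leaves remainder 2 on division by 4, so 48^4810 ends in 4.

4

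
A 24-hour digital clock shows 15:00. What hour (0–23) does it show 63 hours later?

6

63 = 2·24 + 15, so 63 mod 24 = 15.
(15 + 15) mod 24 = 6.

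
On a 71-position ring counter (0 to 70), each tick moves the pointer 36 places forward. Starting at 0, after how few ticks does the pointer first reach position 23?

36⁻¹ ≡ 2 (mod 71) because 36·2 = 72 = 1·71 + 1.
Multiplying both sides by 2: x ≡ 2·23 = 46 ≡ 46 (mod 71).

46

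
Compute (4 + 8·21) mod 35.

8·21 = 168.
Dividing 168 by 35 gives quotient 4 and remainder 28.
(4 + 28) mod 35 = 32.

32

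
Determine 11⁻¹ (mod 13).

6

11·6 = 66 = 5·13 + 1, so 11⁻¹ ≡ 6 (mod 13).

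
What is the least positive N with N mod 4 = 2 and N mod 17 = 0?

34

x ≡ 2 (mod 4) gives x ∈ {2, 6, 10, 14, 18, 22, 26, 30, …}.
The first of these with x mod 17 = 0 is 34.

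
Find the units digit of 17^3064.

Last digits of 7^n: 7, 9, 3, 1 (period 4).
3064 mod 4 = 0, so the last digit matches 7^4 = 1.

1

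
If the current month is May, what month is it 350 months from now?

July

Dividing 350 by 12 gives quotient 29 and remainder 2.
May + 2 months → July.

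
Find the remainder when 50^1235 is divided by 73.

Successive squares of 50 mod 73: 50^1≡50, 50^2≡18, 50^4≡32, 50^8≡2, 50^16≡4, 50^32≡16, 50^64≡37, 50^128≡55, 50^256≡32, 50^512≡2, 50^1024≡4.
1235 = 1 + 2 + 16 + 64 + 128 + 1024, so 50^1235 ≡ 50·18·4·37·55·4 ≡ 48 (mod 73).

48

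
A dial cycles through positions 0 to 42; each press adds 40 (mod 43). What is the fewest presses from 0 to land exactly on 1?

40·14 = 560 = 13·43 + 1, so 40⁻¹ ≡ 14 (mod 43).

14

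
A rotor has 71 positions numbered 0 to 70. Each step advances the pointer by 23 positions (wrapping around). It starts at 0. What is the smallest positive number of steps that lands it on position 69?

The inverse of 23 mod 71 is 34 (since 23·34 = 782 ≡ 1).
Multiplying both sides by 34: x ≡ 34·69 = 2346 ≡ 3 (mod 71).

3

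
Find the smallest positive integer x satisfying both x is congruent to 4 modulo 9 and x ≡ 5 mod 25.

x ≡ 4 (mod 9) gives x ∈ {4, 13, 22, 31, 40, 49, 58, 67, …}.
The first of these with x mod 25 = 5 is 130.

130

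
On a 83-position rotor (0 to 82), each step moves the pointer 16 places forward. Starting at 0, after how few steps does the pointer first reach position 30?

The inverse of 16 mod 83 is 26 (since 16·26 = 416 ≡ 1).
Multiplying both sides by 26: x ≡ 26·30 = 780 ≡ 33 (mod 83).
Check: 16·33 = 528 = 6·83 + 30.

33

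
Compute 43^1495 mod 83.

By repeated squaring mod 83: 43^1≡43, 43^2≡23, 43^4≡31, 43^8≡48, 43^16≡63, 43^32≡68, 43^64≡59, 43^128≡78, 43^256≡25, 43^512≡44, 43^1024≡27.
Since 1495 = 1 + 2 + 4 + 16 + 64 + 128 + 256 + 1024 in binary, 43^1495 ≡ 43·23·31·63·59·78·25·27 ≡ 57 (mod 83).

57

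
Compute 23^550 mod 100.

49

Square-and-reduce mod 100: 23^1≡23, 23^2≡29, 23^4≡41, 23^8≡81, 23^16≡61, 23^32≡21, 23^64≡41, 23^128≡81, 23^256≡61, 23^512≡21.
550 = 2 + 4 + 32 + 512, so 23^550 ≡ 29·41·21·21 ≡ 49 (mod 100).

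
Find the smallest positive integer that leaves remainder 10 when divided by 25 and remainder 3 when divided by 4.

35

x ≡ 3 (mod 4) gives x ∈ {3, 7, 11, 15, 19, 23, 27, 31, …}.
The first of these with x mod 25 = 10 is 35.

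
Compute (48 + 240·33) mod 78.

12

240·33 = 7920.
7920 − 101·78 = 42, so 7920 ≡ 42 (mod 78).
(48 + 42) mod 78 = 12.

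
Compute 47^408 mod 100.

61

Successive squares of 47 mod 100: 47^1≡47, 47^2≡9, 47^4≡81, 47^8≡61, 47^16≡21, 47^32≡41, 47^64≡81, 47^128≡61, 47^256≡21.
408 = 8 + 16 + 128 + 256, so 47^408 ≡ 61·21·61·21 ≡ 61 (mod 100).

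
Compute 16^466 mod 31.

16

By repeated squaring mod 31: 16^1≡16, 16^2≡8, 16^4≡2, 16^8≡4, 16^16≡16, 16^32≡8, 16^64≡2, 16^128≡4, 16^256≡16.
466 = 2 + 16 + 64 + 128 + 256, so 16^466 ≡ 8·16·2·4·16 ≡ 16 (mod 31).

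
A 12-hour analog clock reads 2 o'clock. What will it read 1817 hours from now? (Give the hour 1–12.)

1817 = 151·12 + 5, so 1817 mod 12 = 5.
2 + 5 → 7 on a 12-hour dial.

7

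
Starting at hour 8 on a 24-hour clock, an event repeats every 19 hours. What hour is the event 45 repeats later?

23

45·19 = 855.
855 = 35·24 + 15, so 855 mod 24 = 15.
(8 + 15) mod 24 = 23.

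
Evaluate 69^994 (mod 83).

Successive squares of 69 mod 83: 69^1≡69, 69^2≡30, 69^4≡70, 69^8≡3, 69^16≡9, 69^32≡81, 69^64≡4, 69^128≡16, 69^256≡7, 69^512≡49.
Since 994 = 2 + 32 + 64 + 128 + 256 + 512 in binary, 69^994 ≡ 30·81·4·16·7·49 ≡ 7 (mod 83).

7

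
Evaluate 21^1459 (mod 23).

10

Successive squares of 21 mod 23: 21^1≡21, 21^2≡4, 21^4≡16, 21^8≡3, 21^16≡9, 21^32≡12, 21^64≡6, 21^128≡13, 21^256≡8, 21^512≡18, 21^1024≡2.
Since 1459 = 1 + 2 + 16 + 32 + 128 + 256 + 1024 in binary, 21^1459 ≡ 21·4·9·12·13·8·2 ≡ 10 (mod 23).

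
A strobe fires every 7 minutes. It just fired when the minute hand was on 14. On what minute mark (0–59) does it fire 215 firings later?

215·7 = 1505.
1505 mod 60 = 5 (since 25·60 = 1500).
(14 + 5) mod 60 = 19.

19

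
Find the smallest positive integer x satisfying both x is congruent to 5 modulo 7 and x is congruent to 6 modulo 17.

Since 17·5 ≡ 1 (mod 7), take x = 6 + 17·((5−6)·5 mod 7) = 6 + 17·2 = 40.
Check: 40 mod 7 = 5, 40 mod 17 = 6.

40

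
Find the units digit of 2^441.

Last digits of 2^n: 2, 4, 8, 6 (period 4).
441 leaves remainder 1 on division by 4, so 2^441 ends in 2.

2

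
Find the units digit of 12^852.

6

Powers of 2 mod 10 repeat with period 4: 2, 4, 8, 6.
852 leaves remainder 0 on division by 4, so 12^852 ends in 6.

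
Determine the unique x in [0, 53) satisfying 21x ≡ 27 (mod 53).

24

21⁻¹ ≡ 48 (mod 53) because 21·48 = 1008 = 19·53 + 1.
Multiplying both sides by 48: x ≡ 48·27 = 1296 ≡ 24 (mod 53).
Check: 21·24 = 504 = 9·53 + 27.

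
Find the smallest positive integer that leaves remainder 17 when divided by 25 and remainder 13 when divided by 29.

42

Since 29·19 ≡ 1 (mod 25), take x = 13 + 29·((17−13)·19 mod 25) = 13 + 29·1 = 42.
Check: 42 mod 25 = 17, 42 mod 29 = 13.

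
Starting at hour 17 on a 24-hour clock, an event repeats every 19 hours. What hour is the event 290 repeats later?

290·19 = 5510.
5510 mod 24 = 14 (since 229·24 = 5496).
(17 + 14) mod 24 = 7.

7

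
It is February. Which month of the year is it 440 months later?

October

Dividing 440 by 12 gives quotient 36 and remainder 8.
February + 8 months → October.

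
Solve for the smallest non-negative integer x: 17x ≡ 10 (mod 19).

The inverse of 17 mod 19 is 9 (since 17·9 = 153 ≡ 1).
So x ≡ 9·10 = 90 ≡ 14 (mod 19).
Check: 17·14 = 238 = 12·19 + 10.

14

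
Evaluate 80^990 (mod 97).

18

By repeated squaring mod 97: 80^1≡80, 80^2≡95, 80^4≡4, 80^8≡16, 80^16≡62, 80^32≡61, 80^64≡35, 80^128≡61, 80^256≡35, 80^512≡61.
990 = 2 + 4 + 8 + 16 + 64 + 128 + 256 + 512, so 80^990 ≡ 95·4·16·62·35·61·35·61 ≡ 18 (mod 97).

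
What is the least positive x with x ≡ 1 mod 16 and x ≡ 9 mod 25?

209

x ≡ 1 (mod 16) gives x ∈ {1, 17, 33, 49, 65, 81, 97, 113, …}.
The first of these with x mod 25 = 9 is 209.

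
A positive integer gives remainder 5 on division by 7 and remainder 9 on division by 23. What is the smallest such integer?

Since 23·4 ≡ 1 (mod 7), take x = 9 + 23·((5−9)·4 mod 7) = 9 + 23·5 = 124.
Check: 124 mod 7 = 5, 124 mod 23 = 9.

124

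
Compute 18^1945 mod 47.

2

Successive squares of 18 mod 47: 18^1≡18, 18^2≡42, 18^4≡25, 18^8≡14, 18^16≡8, 18^32≡17, 18^64≡7, 18^128≡2, 18^256≡4, 18^512≡16, 18^1024≡21.
Since 1945 = 1 + 8 + 16 + 128 + 256 + 512 + 1024 in binary, 18^1945 ≡ 18·14·8·2·4·16·21 ≡ 2 (mod 47).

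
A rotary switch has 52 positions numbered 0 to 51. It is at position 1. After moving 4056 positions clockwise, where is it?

4056 − 78·52 = 0, so 4056 ≡ 0 (mod 52).
(1 + 0) mod 52 = 1.

1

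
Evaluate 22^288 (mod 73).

1

Successive squares of 22 mod 73: 22^1≡22, 22^2≡46, 22^4≡72, 22^8≡1, 22^16≡1, 22^32≡1, 22^64≡1, 22^128≡1, 22^256≡1.
288 = 32 + 256, so 22^288 ≡ 1·1 ≡ 1 (mod 73).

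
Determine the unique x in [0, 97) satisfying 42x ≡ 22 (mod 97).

42⁻¹ ≡ 67 (mod 97) because 42·67 = 2814 = 29·97 + 1.
So x ≡ 67·22 = 1474 ≡ 19 (mod 97).

19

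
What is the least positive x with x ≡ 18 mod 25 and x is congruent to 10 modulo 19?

143

x ≡ 10 (mod 19) gives x ∈ {10, 29, 48, 67, 86, 105, 124, 143}.
The first of these with x mod 25 = 18 is 143.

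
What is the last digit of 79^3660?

Last digits of 9^n: 9, 1 (period 2).
3660 mod 2 = 0, so the last digit matches 9^2 = 1.

1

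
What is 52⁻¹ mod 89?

12

52·12 = 624 = 7·89 + 1, so 52⁻¹ ≡ 12 (mod 89).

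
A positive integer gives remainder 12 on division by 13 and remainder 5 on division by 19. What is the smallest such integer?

233

Since 19·11 ≡ 1 (mod 13), take x = 5 + 19·((12−5)·11 mod 13) = 5 + 19·12 = 233.
Check: 233 mod 13 = 12, 233 mod 19 = 5.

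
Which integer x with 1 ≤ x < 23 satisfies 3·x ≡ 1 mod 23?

8

23 = 7·3 + 2
3 = 1·2 + 1
2 = 2·1 + 0
Back-substituting gives 3·8 ≡ 1 (mod 23).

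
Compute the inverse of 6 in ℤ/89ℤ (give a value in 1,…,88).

6·15 = 90 = 1·89 + 1, so 6⁻¹ ≡ 15 (mod 89).

15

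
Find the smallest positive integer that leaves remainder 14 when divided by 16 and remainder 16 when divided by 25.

Since 25·9 ≡ 1 (mod 16), take x = 16 + 25·((14−16)·9 mod 16) = 16 + 25·14 = 366.
Check: 366 mod 16 = 14, 366 mod 25 = 16.

366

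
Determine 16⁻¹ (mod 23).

16·13 = 208 = 9·23 + 1, so 16⁻¹ ≡ 13 (mod 23).

13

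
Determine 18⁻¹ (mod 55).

55 = 3·18 + 1
18 = 18·1 + 0
Back-substituting gives 18·52 ≡ 1 (mod 55).

52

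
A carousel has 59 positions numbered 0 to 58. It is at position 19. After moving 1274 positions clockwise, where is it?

1274 mod 59 = 35 (since 21·59 = 1239).
(19 + 35) mod 59 = 54.

54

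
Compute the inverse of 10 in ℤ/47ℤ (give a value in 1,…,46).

33

10·33 = 330 = 7·47 + 1, so 10⁻¹ ≡ 33 (mod 47).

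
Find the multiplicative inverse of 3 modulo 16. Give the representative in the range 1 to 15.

11

3·11 = 33 = 2·16 + 1, so 3⁻¹ ≡ 11 (mod 16).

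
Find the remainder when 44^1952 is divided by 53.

Square-and-reduce mod 53: 44^1≡44, 44^2≡28, 44^4≡42, 44^8≡15, 44^16≡13, 44^32≡10, 44^64≡47, 44^128≡36, 44^256≡24, 44^512≡46, 44^1024≡49.
1952 = 32 + 128 + 256 + 512 + 1024, so 44^1952 ≡ 10·36·24·46·49 ≡ 28 (mod 53).

28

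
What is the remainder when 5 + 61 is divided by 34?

32

Dividing 61 by 34 gives quotient 1 and remainder 27.
(5 + 27) mod 34 = 32.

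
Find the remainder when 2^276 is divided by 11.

Square-and-reduce mod 11: 2^1≡2, 2^2≡4, 2^4≡5, 2^8≡3, 2^16≡9, 2^32≡4, 2^64≡5, 2^128≡3, 2^256≡9.
Since 276 = 4 + 16 + 256 in binary, 2^276 ≡ 5·9·9 ≡ 9 (mod 11).

9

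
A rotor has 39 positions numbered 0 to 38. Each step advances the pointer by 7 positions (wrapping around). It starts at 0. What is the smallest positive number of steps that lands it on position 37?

22

The inverse of 7 mod 39 is 28 (since 7·28 = 196 ≡ 1).
Multiplying both sides by 28: x ≡ 28·37 = 1036 ≡ 22 (mod 39).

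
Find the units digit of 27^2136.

The units digit of 27^n cycles with period 4: 7, 9, 3, 1, …
2136 leaves remainder 0 on division by 4, so 27^2136 ends in 1.

1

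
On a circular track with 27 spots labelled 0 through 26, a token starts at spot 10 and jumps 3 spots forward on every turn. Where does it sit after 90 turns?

10

90·3 = 270.
270 − 10·27 = 0, so 270 ≡ 0 (mod 27).
(10 + 0) mod 27 = 10.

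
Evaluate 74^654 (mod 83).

Successive squares of 74 mod 83: 74^1≡74, 74^2≡81, 74^4≡4, 74^8≡16, 74^16≡7, 74^32≡49, 74^64≡77, 74^128≡36, 74^256≡51, 74^512≡28.
654 = 2 + 4 + 8 + 128 + 512, so 74^654 ≡ 81·4·16·36·28 ≡ 41 (mod 83).

41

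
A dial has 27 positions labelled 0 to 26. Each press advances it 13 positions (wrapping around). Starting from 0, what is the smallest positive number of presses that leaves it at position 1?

25

27 = 2·13 + 1
13 = 13·1 + 0
Back-substituting gives 13·25 ≡ 1 (mod 27).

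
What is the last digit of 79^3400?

1

Powers of 9 mod 10 repeat with period 2: 9, 1.
3400 leaves remainder 0 on division by 2, so 79^3400 ends in 1.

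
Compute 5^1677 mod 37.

23

Square-and-reduce mod 37: 5^1≡5, 5^2≡25, 5^4≡33, 5^8≡16, 5^16≡34, 5^32≡9, 5^64≡7, 5^128≡12, 5^256≡33, 5^512≡16, 5^1024≡34.
Since 1677 = 1 + 4 + 8 + 128 + 512 + 1024 in binary, 5^1677 ≡ 5·33·16·12·16·34 ≡ 23 (mod 37).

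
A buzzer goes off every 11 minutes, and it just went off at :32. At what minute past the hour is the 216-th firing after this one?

8

216·11 = 2376.
2376 − 39·60 = 36, so 2376 ≡ 36 (mod 60).
(32 + 36) mod 60 = 8.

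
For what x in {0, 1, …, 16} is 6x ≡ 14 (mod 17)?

6⁻¹ ≡ 3 (mod 17) because 6·3 = 18 = 1·17 + 1.
So x ≡ 3·14 = 42 ≡ 8 (mod 17).

8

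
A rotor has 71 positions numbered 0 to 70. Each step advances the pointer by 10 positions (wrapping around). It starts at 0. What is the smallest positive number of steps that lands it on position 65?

42

10⁻¹ ≡ 64 (mod 71) because 10·64 = 640 = 9·71 + 1.
So x ≡ 64·65 = 4160 ≡ 42 (mod 71).
Check: 10·42 = 420 = 5·71 + 65.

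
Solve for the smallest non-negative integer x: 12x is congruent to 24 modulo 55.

The inverse of 12 mod 55 is 23 (since 12·23 = 276 ≡ 1).
So x ≡ 23·24 = 552 ≡ 2 (mod 55).
Check: 12·2 = 24 = 0·55 + 24.

2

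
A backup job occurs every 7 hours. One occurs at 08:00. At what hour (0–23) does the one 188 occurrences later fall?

4

188·7 = 1316.
1316 − 54·24 = 20, so 1316 ≡ 20 (mod 24).
(8 + 20) mod 24 = 4.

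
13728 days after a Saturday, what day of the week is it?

Dividing 13728 by 7 gives quotient 1961 and remainder 1.
Saturday + 1 day → Sunday.

Sunday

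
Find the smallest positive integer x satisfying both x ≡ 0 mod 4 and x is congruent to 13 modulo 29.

x ≡ 0 (mod 4) gives x ∈ {0, 4, 8, 12, 16, 20, 24, 28, …}.
The first of these with x mod 29 = 13 is 100.

100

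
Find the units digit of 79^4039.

9

Powers of 9 mod 10 repeat with period 2: 9, 1.
4039 mod 2 = 1, so the last digit matches 9^1 = 9.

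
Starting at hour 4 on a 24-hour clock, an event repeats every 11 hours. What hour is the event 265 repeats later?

15

265·11 = 2915.
2915 = 121·24 + 11, so 2915 mod 24 = 11.
(4 + 11) mod 24 = 15.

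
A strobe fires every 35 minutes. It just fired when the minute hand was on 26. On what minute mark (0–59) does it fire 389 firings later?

21

389·35 = 13615.
13615 − 226·60 = 55, so 13615 ≡ 55 (mod 60).
(26 + 55) mod 60 = 21.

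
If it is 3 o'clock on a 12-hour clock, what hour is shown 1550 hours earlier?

1

1550 − 129·12 = 2, so 1550 ≡ 2 (mod 12).
3 − 2 → 1 on a 12-hour dial.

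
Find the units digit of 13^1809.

Last digits of 3^n: 3, 9, 7, 1 (period 4).
1809 leaves remainder 1 on division by 4, so 13^1809 ends in 3.

3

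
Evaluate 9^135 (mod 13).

1

By repeated squaring mod 13: 9^1≡9, 9^2≡3, 9^4≡9, 9^8≡3, 9^16≡9, 9^32≡3, 9^64≡9, 9^128≡3.
Since 135 = 1 + 2 + 4 + 128 in binary, 9^135 ≡ 9·3·9·3 ≡ 1 (mod 13).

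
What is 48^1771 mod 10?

2

Powers of 8 mod 10 repeat with period 4: 8, 4, 2, 6.
1771 leaves remainder 3 on division by 4, so 48^1771 ends in 2.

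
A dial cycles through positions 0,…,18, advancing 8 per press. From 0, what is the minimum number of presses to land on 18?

7

8⁻¹ ≡ 12 (mod 19) because 8·12 = 96 = 5·19 + 1.
Multiplying both sides by 12: x ≡ 12·18 = 216 ≡ 7 (mod 19).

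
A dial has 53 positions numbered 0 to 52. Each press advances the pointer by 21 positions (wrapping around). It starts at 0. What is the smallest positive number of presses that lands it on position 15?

31

The inverse of 21 mod 53 is 48 (since 21·48 = 1008 ≡ 1).
So x ≡ 48·15 = 720 ≡ 31 (mod 53).
Check: 21·31 = 651 = 12·53 + 15.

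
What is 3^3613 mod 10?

3

The units digit of 3^n cycles with period 4: 3, 9, 7, 1, …
3613 mod 4 = 1, so the last digit matches 3^1 = 3.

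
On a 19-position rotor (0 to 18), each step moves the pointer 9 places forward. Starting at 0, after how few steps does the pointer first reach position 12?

14

The inverse of 9 mod 19 is 17 (since 9·17 = 153 ≡ 1).
Multiplying both sides by 17: x ≡ 17·12 = 204 ≡ 14 (mod 19).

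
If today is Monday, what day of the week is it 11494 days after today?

11494 − 1642·7 = 0, so 11494 ≡ 0 (mod 7).
Monday + 0 days → Monday.

Monday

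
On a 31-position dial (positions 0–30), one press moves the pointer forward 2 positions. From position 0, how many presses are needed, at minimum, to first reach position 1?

2·16 = 32 = 1·31 + 1, so 2⁻¹ ≡ 16 (mod 31).

16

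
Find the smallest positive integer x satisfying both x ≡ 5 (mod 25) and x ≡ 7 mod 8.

55

x ≡ 7 (mod 8) gives x ∈ {7, 15, 23, 31, 39, 47, 55}.
The first of these with x mod 25 = 5 is 55.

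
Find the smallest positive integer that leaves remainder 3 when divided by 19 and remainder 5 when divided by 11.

x ≡ 5 (mod 11) gives x ∈ {5, 16, 27, 38, 49, 60}.
The first of these with x mod 19 = 3 is 60.

60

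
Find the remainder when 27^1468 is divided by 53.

46

Square-and-reduce mod 53: 27^1≡27, 27^2≡40, 27^4≡10, 27^8≡47, 27^16≡36, 27^32≡24, 27^64≡46, 27^128≡49, 27^256≡16, 27^512≡44, 27^1024≡28.
Since 1468 = 4 + 8 + 16 + 32 + 128 + 256 + 1024 in binary, 27^1468 ≡ 10·47·36·24·49·16·28 ≡ 46 (mod 53).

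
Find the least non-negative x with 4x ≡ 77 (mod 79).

The inverse of 4 mod 79 is 20 (since 4·20 = 80 ≡ 1).
So x ≡ 20·77 = 1540 ≡ 39 (mod 79).
Check: 4·39 = 156 = 1·79 + 77.

39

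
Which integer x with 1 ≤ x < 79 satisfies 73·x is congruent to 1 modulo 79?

79 = 1·73 + 6
73 = 12·6 + 1
6 = 6·1 + 0
Back-substituting gives 73·13 ≡ 1 (mod 79).

13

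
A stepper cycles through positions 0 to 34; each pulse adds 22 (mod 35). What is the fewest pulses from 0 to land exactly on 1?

22·8 = 176 = 5·35 + 1, so 22⁻¹ ≡ 8 (mod 35).

8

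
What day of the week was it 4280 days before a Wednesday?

Dividing 4280 by 7 gives quotient 611 and remainder 3.
Wednesday − 3 days → Sunday.

Sunday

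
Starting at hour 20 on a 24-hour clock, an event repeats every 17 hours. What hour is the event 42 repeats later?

14

42·17 = 714.
Dividing 714 by 24 gives quotient 29 and remainder 18.
(20 + 18) mod 24 = 14.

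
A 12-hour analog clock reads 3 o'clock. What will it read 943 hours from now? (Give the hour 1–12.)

943 − 78·12 = 7, so 943 ≡ 7 (mod 12).
3 + 7 → 10 on a 12-hour dial.

10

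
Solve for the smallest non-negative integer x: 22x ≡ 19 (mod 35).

The inverse of 22 mod 35 is 8 (since 22·8 = 176 ≡ 1).
Multiplying both sides by 8: x ≡ 8·19 = 152 ≡ 12 (mod 35).

12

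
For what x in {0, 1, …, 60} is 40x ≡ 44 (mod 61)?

The inverse of 40 mod 61 is 29 (since 40·29 = 1160 ≡ 1).
Multiplying both sides by 29: x ≡ 29·44 = 1276 ≡ 56 (mod 61).
Check: 40·56 = 2240 = 36·61 + 44.

56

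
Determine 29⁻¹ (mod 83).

63

29·63 = 1827 = 22·83 + 1, so 29⁻¹ ≡ 63 (mod 83).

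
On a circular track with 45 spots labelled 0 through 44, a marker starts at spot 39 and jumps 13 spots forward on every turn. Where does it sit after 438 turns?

438·13 = 5694.
5694 − 126·45 = 24, so 5694 ≡ 24 (mod 45).
(39 + 24) mod 45 = 18.

18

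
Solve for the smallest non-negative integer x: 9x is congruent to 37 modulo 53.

The inverse of 9 mod 53 is 6 (since 9·6 = 54 ≡ 1).
So x ≡ 6·37 = 222 ≡ 10 (mod 53).

10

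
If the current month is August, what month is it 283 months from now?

283 = 23·12 + 7, so 283 mod 12 = 7.
August + 7 months → March.

March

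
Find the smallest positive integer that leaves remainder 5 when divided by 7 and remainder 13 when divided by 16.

61

x ≡ 5 (mod 7) gives x ∈ {5, 12, 19, 26, 33, 40, 47, 54, …}.
The first of these with x mod 16 = 13 is 61.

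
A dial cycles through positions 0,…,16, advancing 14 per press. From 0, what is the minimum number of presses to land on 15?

12

The inverse of 14 mod 17 is 11 (since 14·11 = 154 ≡ 1).
So x ≡ 11·15 = 165 ≡ 12 (mod 17).
Check: 14·12 = 168 = 9·17 + 15.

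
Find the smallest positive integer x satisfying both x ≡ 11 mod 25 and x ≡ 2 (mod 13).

236

Since 13·2 ≡ 1 (mod 25), take x = 2 + 13·((11−2)·2 mod 25) = 2 + 13·18 = 236.
Check: 236 mod 25 = 11, 236 mod 13 = 2.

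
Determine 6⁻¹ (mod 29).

5

29 = 4·6 + 5
6 = 1·5 + 1
5 = 5·1 + 0
Back-substituting gives 6·5 ≡ 1 (mod 29).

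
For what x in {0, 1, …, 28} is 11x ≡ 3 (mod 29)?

24

The inverse of 11 mod 29 is 8 (since 11·8 = 88 ≡ 1).
So x ≡ 8·3 = 24 ≡ 24 (mod 29).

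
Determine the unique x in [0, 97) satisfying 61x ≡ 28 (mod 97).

10

61⁻¹ ≡ 35 (mod 97) because 61·35 = 2135 = 22·97 + 1.
So x ≡ 35·28 = 980 ≡ 10 (mod 97).
Check: 61·10 = 610 = 6·97 + 28.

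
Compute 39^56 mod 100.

61

Square-and-reduce mod 100: 39^1≡39, 39^2≡21, 39^4≡41, 39^8≡81, 39^16≡61, 39^32≡21.
56 = 8 + 16 + 32, so 39^56 ≡ 81·61·21 ≡ 61 (mod 100).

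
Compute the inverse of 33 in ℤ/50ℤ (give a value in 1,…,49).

47

50 = 1·33 + 17
33 = 1·17 + 16
17 = 1·16 + 1
16 = 16·1 + 0
Back-substituting gives 33·47 ≡ 1 (mod 50).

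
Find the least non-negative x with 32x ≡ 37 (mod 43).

32⁻¹ ≡ 39 (mod 43) because 32·39 = 1248 = 29·43 + 1.
Multiplying both sides by 39: x ≡ 39·37 = 1443 ≡ 24 (mod 43).

24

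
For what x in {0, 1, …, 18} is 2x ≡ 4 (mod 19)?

2⁻¹ ≡ 10 (mod 19) because 2·10 = 20 = 1·19 + 1.
So x ≡ 10·4 = 40 ≡ 2 (mod 19).
Check: 2·2 = 4 = 0·19 + 4.

2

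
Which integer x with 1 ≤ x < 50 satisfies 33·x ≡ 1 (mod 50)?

33·47 = 1551 = 31·50 + 1, so 33⁻¹ ≡ 47 (mod 50).

47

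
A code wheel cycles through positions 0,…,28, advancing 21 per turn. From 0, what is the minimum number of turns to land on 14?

20

The inverse of 21 mod 29 is 18 (since 21·18 = 378 ≡ 1).
Multiplying both sides by 18: x ≡ 18·14 = 252 ≡ 20 (mod 29).
Check: 21·20 = 420 = 14·29 + 14.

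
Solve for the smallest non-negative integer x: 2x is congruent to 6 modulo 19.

3

2⁻¹ ≡ 10 (mod 19) because 2·10 = 20 = 1·19 + 1.
Multiplying both sides by 10: x ≡ 10·6 = 60 ≡ 3 (mod 19).
Check: 2·3 = 6 = 0·19 + 6.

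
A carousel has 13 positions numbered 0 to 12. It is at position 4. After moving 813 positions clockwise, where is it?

11

813 − 62·13 = 7, so 813 ≡ 7 (mod 13).
(4 + 7) mod 13 = 11.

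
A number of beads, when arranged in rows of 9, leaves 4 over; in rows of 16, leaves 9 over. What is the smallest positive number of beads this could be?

121

x ≡ 4 (mod 9) gives x ∈ {4, 13, 22, 31, 40, 49, 58, 67, …}.
The first of these with x mod 16 = 9 is 121.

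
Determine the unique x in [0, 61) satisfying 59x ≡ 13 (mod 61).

24

The inverse of 59 mod 61 is 30 (since 59·30 = 1770 ≡ 1).
Multiplying both sides by 30: x ≡ 30·13 = 390 ≡ 24 (mod 61).
Check: 59·24 = 1416 = 23·61 + 13.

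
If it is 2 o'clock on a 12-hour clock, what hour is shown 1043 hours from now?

1043 − 86·12 = 11, so 1043 ≡ 11 (mod 12).
2 + 11 → 1 on a 12-hour dial.

1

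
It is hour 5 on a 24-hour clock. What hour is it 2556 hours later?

17

2556 = 106·24 + 12, so 2556 mod 24 = 12.
(5 + 12) mod 24 = 17.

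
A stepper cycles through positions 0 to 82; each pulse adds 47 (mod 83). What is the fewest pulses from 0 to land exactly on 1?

53

47·53 = 2491 = 30·83 + 1, so 47⁻¹ ≡ 53 (mod 83).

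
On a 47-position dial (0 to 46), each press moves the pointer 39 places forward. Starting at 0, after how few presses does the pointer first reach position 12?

39⁻¹ ≡ 41 (mod 47) because 39·41 = 1599 = 34·47 + 1.
So x ≡ 41·12 = 492 ≡ 22 (mod 47).

22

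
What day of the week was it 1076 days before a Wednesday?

Friday

1076 mod 7 = 5 (since 153·7 = 1071).
Wednesday − 5 days → Friday.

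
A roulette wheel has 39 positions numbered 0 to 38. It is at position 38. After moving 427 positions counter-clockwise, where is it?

1

427 mod 39 = 37 (since 10·39 = 390).
(38 − 37) mod 39 = 1.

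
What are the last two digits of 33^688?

41

Square-and-reduce mod 100: 33^1≡33, 33^2≡89, 33^4≡21, 33^8≡41, 33^16≡81, 33^32≡61, 33^64≡21, 33^128≡41, 33^256≡81, 33^512≡61.
Since 688 = 16 + 32 + 128 + 512 in binary, 33^688 ≡ 81·61·41·61 ≡ 41 (mod 100).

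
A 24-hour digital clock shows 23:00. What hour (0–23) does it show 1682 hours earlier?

21

1682 mod 24 = 2 (since 70·24 = 1680).
(23 − 2) mod 24 = 21.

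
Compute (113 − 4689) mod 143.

4689 − 32·143 = 113, so 4689 ≡ 113 (mod 143).
(113 − 113) mod 143 = 0.

0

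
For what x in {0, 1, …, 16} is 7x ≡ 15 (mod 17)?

The inverse of 7 mod 17 is 5 (since 7·5 = 35 ≡ 1).
Multiplying both sides by 5: x ≡ 5·15 = 75 ≡ 7 (mod 17).
Check: 7·7 = 49 = 2·17 + 15.

7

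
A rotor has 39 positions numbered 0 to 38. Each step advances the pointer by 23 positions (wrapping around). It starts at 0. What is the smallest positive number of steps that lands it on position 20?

The inverse of 23 mod 39 is 17 (since 23·17 = 391 ≡ 1).
So x ≡ 17·20 = 340 ≡ 28 (mod 39).

28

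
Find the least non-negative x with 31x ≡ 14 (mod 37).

The inverse of 31 mod 37 is 6 (since 31·6 = 186 ≡ 1).
So x ≡ 6·14 = 84 ≡ 10 (mod 37).
Check: 31·10 = 310 = 8·37 + 14.

10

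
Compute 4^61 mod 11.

4

Successive squares of 4 mod 11: 4^1≡4, 4^2≡5, 4^4≡3, 4^8≡9, 4^16≡4, 4^32≡5.
61 = 1 + 4 + 8 + 16 + 32, so 4^61 ≡ 4·3·9·4·5 ≡ 4 (mod 11).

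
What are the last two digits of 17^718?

By repeated squaring mod 100: 17^1≡17, 17^2≡89, 17^4≡21, 17^8≡41, 17^16≡81, 17^32≡61, 17^64≡21, 17^128≡41, 17^256≡81, 17^512≡61.
Since 718 = 2 + 4 + 8 + 64 + 128 + 512 in binary, 17^718 ≡ 89·21·41·21·41·61 ≡ 9 (mod 100).

09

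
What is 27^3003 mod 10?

3

Powers of 7 mod 10 repeat with period 4: 7, 9, 3, 1.
3003 leaves remainder 3 on division by 4, so 27^3003 ends in 3.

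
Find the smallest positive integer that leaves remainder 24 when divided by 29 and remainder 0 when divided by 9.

198

x ≡ 0 (mod 9) gives x ∈ {0, 9, 18, 27, 36, 45, 54, 63, …}.
The first of these with x mod 29 = 24 is 198.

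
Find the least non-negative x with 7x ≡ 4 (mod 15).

The inverse of 7 mod 15 is 13 (since 7·13 = 91 ≡ 1).
Multiplying both sides by 13: x ≡ 13·4 = 52 ≡ 7 (mod 15).

7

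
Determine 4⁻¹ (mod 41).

31

41 = 10·4 + 1
4 = 4·1 + 0
Back-substituting gives 4·31 ≡ 1 (mod 41).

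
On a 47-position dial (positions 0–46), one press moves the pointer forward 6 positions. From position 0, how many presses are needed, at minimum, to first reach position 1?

6·8 = 48 = 1·47 + 1, so 6⁻¹ ≡ 8 (mod 47).

8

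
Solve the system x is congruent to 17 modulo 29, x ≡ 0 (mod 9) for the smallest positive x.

x ≡ 0 (mod 9) gives x ∈ {0, 9, 18, 27, 36, 45, 54, 63, …}.
The first of these with x mod 29 = 17 is 162.

162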